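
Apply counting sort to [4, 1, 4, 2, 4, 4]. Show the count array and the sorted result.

Count array: [0, 1, 1, 0, 4]
(count[i] = number of elements equal to i)
Cumulative count: [0, 1, 2, 2, 6]
Sorted: [1, 2, 4, 4, 4, 4]


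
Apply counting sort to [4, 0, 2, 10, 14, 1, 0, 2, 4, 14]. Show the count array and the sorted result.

Count array: [2, 1, 2, 0, 2, 0, 0, 0, 0, 0, 1, 0, 0, 0, 2]
(count[i] = number of elements equal to i)
Cumulative count: [2, 3, 5, 5, 7, 7, 7, 7, 7, 7, 8, 8, 8, 8, 10]
Sorted: [0, 0, 1, 2, 2, 4, 4, 10, 14, 14]


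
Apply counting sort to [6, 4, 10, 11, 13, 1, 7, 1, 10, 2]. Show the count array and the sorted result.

Count array: [0, 2, 1, 0, 1, 0, 1, 1, 0, 0, 2, 1, 0, 1]
(count[i] = number of elements equal to i)
Cumulative count: [0, 2, 3, 3, 4, 4, 5, 6, 6, 6, 8, 9, 9, 10]
Sorted: [1, 1, 2, 4, 6, 7, 10, 10, 11, 13]


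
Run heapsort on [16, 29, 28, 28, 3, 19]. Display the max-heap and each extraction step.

Build heap: [29, 28, 28, 16, 3, 19]
Extract 29: [28, 19, 28, 16, 3, 29]
Extract 28: [28, 19, 3, 16, 28, 29]
Extract 28: [19, 16, 3, 28, 28, 29]
Extract 19: [16, 3, 19, 28, 28, 29]
Extract 16: [3, 16, 19, 28, 28, 29]


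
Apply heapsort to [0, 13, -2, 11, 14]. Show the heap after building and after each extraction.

Build heap: [14, 13, -2, 11, 0]
Extract 14: [13, 11, -2, 0, 14]
Extract 13: [11, 0, -2, 13, 14]
Extract 11: [0, -2, 11, 13, 14]
Extract 0: [-2, 0, 11, 13, 14]


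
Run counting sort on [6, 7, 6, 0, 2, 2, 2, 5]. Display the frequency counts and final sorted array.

Count array: [1, 0, 3, 0, 0, 1, 2, 1]
(count[i] = number of elements equal to i)
Cumulative count: [1, 1, 4, 4, 4, 5, 7, 8]
Sorted: [0, 2, 2, 2, 5, 6, 6, 7]


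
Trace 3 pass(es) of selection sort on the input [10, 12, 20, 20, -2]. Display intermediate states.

Pass 1: Select minimum -2 at index 4, swap -> [-2, 12, 20, 20, 10]
Pass 2: Select minimum 10 at index 4, swap -> [-2, 10, 20, 20, 12]
Pass 3: Select minimum 12 at index 4, swap -> [-2, 10, 12, 20, 20]


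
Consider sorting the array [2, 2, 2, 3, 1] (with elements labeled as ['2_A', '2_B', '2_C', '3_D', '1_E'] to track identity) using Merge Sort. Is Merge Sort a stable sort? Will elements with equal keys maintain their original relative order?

Trace Merge Sort on the labeled array (the key is the number; the letter only tracks identity):
  Merge [2_A] + [2_B] -> [2_A, 2_B]
  Merge [3_D] + [1_E] -> [1_E, 3_D]
  Merge [2_C] + [1_E, 3_D] -> [1_E, 2_C, 3_D]
  Merge [2_A, 2_B] + [1_E, 2_C, 3_D] -> [1_E, 2_A, 2_B, 2_C, 3_D]
Final order: [1_E, 2_A, 2_B, 2_C, 3_D]
Equal keys:
  value 2: originally 2_A, 2_B, 2_C; after sorting 2_A, 2_B, 2_C -> order preserved
All equal keys kept their original relative order. Merge Sort is stable: when the heads of the two halves are equal the merge takes from the left half first.
Answer: Stable


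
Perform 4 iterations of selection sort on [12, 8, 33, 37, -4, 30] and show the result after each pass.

Pass 1: Select minimum -4 at index 4, swap -> [-4, 8, 33, 37, 12, 30]
Pass 2: Select minimum 8 at index 1, swap -> [-4, 8, 33, 37, 12, 30]
Pass 3: Select minimum 12 at index 4, swap -> [-4, 8, 12, 37, 33, 30]
Pass 4: Select minimum 30 at index 5, swap -> [-4, 8, 12, 30, 33, 37]


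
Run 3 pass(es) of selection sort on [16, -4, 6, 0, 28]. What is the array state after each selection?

Pass 1: Select minimum -4 at index 1, swap -> [-4, 16, 6, 0, 28]
Pass 2: Select minimum 0 at index 3, swap -> [-4, 0, 6, 16, 28]
Pass 3: Select minimum 6 at index 2, swap -> [-4, 0, 6, 16, 28]


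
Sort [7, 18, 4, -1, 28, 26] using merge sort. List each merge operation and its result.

Divide and conquer:
  Merge [18] + [4] -> [4, 18]
  Merge [7] + [4, 18] -> [4, 7, 18]
  Merge [28] + [26] -> [26, 28]
  Merge [-1] + [26, 28] -> [-1, 26, 28]
  Merge [4, 7, 18] + [-1, 26, 28] -> [-1, 4, 7, 18, 26, 28]


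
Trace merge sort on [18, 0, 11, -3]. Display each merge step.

Divide and conquer:
  Merge [18] + [0] -> [0, 18]
  Merge [11] + [-3] -> [-3, 11]
  Merge [0, 18] + [-3, 11] -> [-3, 0, 11, 18]


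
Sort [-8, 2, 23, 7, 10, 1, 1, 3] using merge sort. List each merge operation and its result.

Divide and conquer:
  Merge [-8] + [2] -> [-8, 2]
  Merge [23] + [7] -> [7, 23]
  Merge [-8, 2] + [7, 23] -> [-8, 2, 7, 23]
  Merge [10] + [1] -> [1, 10]
  Merge [1] + [3] -> [1, 3]
  Merge [1, 10] + [1, 3] -> [1, 1, 3, 10]
  Merge [-8, 2, 7, 23] + [1, 1, 3, 10] -> [-8, 1, 1, 2, 3, 7, 10, 23]


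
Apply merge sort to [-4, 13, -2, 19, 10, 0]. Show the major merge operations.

Divide and conquer:
  Merge [13] + [-2] -> [-2, 13]
  Merge [-4] + [-2, 13] -> [-4, -2, 13]
  Merge [10] + [0] -> [0, 10]
  Merge [19] + [0, 10] -> [0, 10, 19]
  Merge [-4, -2, 13] + [0, 10, 19] -> [-4, -2, 0, 10, 13, 19]


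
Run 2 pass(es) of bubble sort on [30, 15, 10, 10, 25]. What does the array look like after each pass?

After pass 1: [15, 10, 10, 25, 30] (4 swaps)
After pass 2: [10, 10, 15, 25, 30] (2 swaps)
Total swaps: 6


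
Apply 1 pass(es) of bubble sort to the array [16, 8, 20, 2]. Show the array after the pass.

After pass 1: [8, 16, 2, 20] (2 swaps)
Total swaps: 2


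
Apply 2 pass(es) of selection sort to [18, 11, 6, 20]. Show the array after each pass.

Pass 1: Select minimum 6 at index 2, swap -> [6, 11, 18, 20]
Pass 2: Select minimum 11 at index 1, swap -> [6, 11, 18, 20]


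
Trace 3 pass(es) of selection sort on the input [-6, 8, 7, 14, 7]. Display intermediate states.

Pass 1: Select minimum -6 at index 0, swap -> [-6, 8, 7, 14, 7]
Pass 2: Select minimum 7 at index 2, swap -> [-6, 7, 8, 14, 7]
Pass 3: Select minimum 7 at index 4, swap -> [-6, 7, 7, 14, 8]


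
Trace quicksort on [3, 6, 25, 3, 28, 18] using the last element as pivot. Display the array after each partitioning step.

Partition 1: pivot=18 at index 3 -> [3, 6, 3, 18, 28, 25]
Partition 2: pivot=3 at index 1 -> [3, 3, 6, 18, 28, 25]
Partition 3: pivot=25 at index 4 -> [3, 3, 6, 18, 25, 28]


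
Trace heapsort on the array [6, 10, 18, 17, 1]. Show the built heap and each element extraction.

Build heap: [18, 17, 6, 10, 1]
Extract 18: [17, 10, 6, 1, 18]
Extract 17: [10, 1, 6, 17, 18]
Extract 10: [6, 1, 10, 17, 18]
Extract 6: [1, 6, 10, 17, 18]


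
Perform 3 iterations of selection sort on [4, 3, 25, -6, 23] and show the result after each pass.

Pass 1: Select minimum -6 at index 3, swap -> [-6, 3, 25, 4, 23]
Pass 2: Select minimum 3 at index 1, swap -> [-6, 3, 25, 4, 23]
Pass 3: Select minimum 4 at index 3, swap -> [-6, 3, 4, 25, 23]


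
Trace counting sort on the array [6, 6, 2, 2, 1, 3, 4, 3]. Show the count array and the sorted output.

Count array: [0, 1, 2, 2, 1, 0, 2]
(count[i] = number of elements equal to i)
Cumulative count: [0, 1, 3, 5, 6, 6, 8]
Sorted: [1, 2, 2, 3, 3, 4, 6, 6]


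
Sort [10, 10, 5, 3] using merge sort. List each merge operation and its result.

Divide and conquer:
  Merge [10] + [10] -> [10, 10]
  Merge [5] + [3] -> [3, 5]
  Merge [10, 10] + [3, 5] -> [3, 5, 10, 10]


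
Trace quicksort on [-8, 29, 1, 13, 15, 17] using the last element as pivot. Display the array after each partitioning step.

Partition 1: pivot=17 at index 4 -> [-8, 1, 13, 15, 17, 29]
Partition 2: pivot=15 at index 3 -> [-8, 1, 13, 15, 17, 29]
Partition 3: pivot=13 at index 2 -> [-8, 1, 13, 15, 17, 29]
Partition 4: pivot=1 at index 1 -> [-8, 1, 13, 15, 17, 29]


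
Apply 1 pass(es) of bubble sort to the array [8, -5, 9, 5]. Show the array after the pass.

After pass 1: [-5, 8, 5, 9] (2 swaps)
Total swaps: 2


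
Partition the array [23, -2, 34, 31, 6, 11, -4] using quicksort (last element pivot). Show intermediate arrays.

Partition 1: pivot=-4 at index 0 -> [-4, -2, 34, 31, 6, 11, 23]
Partition 2: pivot=23 at index 4 -> [-4, -2, 6, 11, 23, 31, 34]
Partition 3: pivot=11 at index 3 -> [-4, -2, 6, 11, 23, 31, 34]
Partition 4: pivot=6 at index 2 -> [-4, -2, 6, 11, 23, 31, 34]
Partition 5: pivot=34 at index 6 -> [-4, -2, 6, 11, 23, 31, 34]


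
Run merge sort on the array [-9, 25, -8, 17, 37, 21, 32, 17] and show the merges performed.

Divide and conquer:
  Merge [-9] + [25] -> [-9, 25]
  Merge [-8] + [17] -> [-8, 17]
  Merge [-9, 25] + [-8, 17] -> [-9, -8, 17, 25]
  Merge [37] + [21] -> [21, 37]
  Merge [32] + [17] -> [17, 32]
  Merge [21, 37] + [17, 32] -> [17, 21, 32, 37]
  Merge [-9, -8, 17, 25] + [17, 21, 32, 37] -> [-9, -8, 17, 17, 21, 25, 32, 37]


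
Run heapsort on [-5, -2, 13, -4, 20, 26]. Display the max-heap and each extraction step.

Build heap: [26, 20, 13, -4, -2, -5]
Extract 26: [20, -2, 13, -4, -5, 26]
Extract 20: [13, -2, -5, -4, 20, 26]
Extract 13: [-2, -4, -5, 13, 20, 26]
Extract -2: [-4, -5, -2, 13, 20, 26]
Extract -4: [-5, -4, -2, 13, 20, 26]


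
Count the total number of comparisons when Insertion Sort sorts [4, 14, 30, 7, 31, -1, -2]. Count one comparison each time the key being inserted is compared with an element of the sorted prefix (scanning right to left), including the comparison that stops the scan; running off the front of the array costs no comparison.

Insert 14: 4 <= 14 (stop) = 1 comparison(s) -> [4, 14, 30, 7, 31, -1, -2]
Insert 30: 14 <= 30 (stop) = 1 comparison(s) -> [4, 14, 30, 7, 31, -1, -2]
Insert 7: 30 > 7 (shift), 14 > 7 (shift), 4 <= 7 (stop) = 3 comparison(s) -> [4, 7, 14, 30, 31, -1, -2]
Insert 31: 30 <= 31 (stop) = 1 comparison(s) -> [4, 7, 14, 30, 31, -1, -2]
Insert -1: 31 > -1 (shift), 30 > -1 (shift), 14 > -1 (shift), 7 > -1 (shift), 4 > -1 (shift), reached front = 5 comparison(s) -> [-1, 4, 7, 14, 30, 31, -2]
Insert -2: 31 > -2 (shift), 30 > -2 (shift), 14 > -2 (shift), 7 > -2 (shift), 4 > -2 (shift), -1 > -2 (shift), reached front = 6 comparison(s) -> [-2, -1, 4, 7, 14, 30, 31]
Total comparisons: 1 + 1 + 3 + 1 + 5 + 6 = 17


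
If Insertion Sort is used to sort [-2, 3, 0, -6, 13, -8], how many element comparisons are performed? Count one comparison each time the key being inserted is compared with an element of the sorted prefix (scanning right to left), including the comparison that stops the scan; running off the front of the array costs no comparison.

Insert 3: -2 <= 3 (stop) = 1 comparison(s) -> [-2, 3, 0, -6, 13, -8]
Insert 0: 3 > 0 (shift), -2 <= 0 (stop) = 2 comparison(s) -> [-2, 0, 3, -6, 13, -8]
Insert -6: 3 > -6 (shift), 0 > -6 (shift), -2 > -6 (shift), reached front = 3 comparison(s) -> [-6, -2, 0, 3, 13, -8]
Insert 13: 3 <= 13 (stop) = 1 comparison(s) -> [-6, -2, 0, 3, 13, -8]
Insert -8: 13 > -8 (shift), 3 > -8 (shift), 0 > -8 (shift), -2 > -8 (shift), -6 > -8 (shift), reached front = 5 comparison(s) -> [-8, -6, -2, 0, 3, 13]
Total comparisons: 1 + 2 + 3 + 1 + 5 = 12


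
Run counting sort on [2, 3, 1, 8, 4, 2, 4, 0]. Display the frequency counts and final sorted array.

Count array: [1, 1, 2, 1, 2, 0, 0, 0, 1]
(count[i] = number of elements equal to i)
Cumulative count: [1, 2, 4, 5, 7, 7, 7, 7, 8]
Sorted: [0, 1, 2, 2, 3, 4, 4, 8]


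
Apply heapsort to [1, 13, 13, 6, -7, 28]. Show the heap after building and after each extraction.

Build heap: [28, 13, 13, 6, -7, 1]
Extract 28: [13, 6, 13, 1, -7, 28]
Extract 13: [13, 6, -7, 1, 13, 28]
Extract 13: [6, 1, -7, 13, 13, 28]
Extract 6: [1, -7, 6, 13, 13, 28]
Extract 1: [-7, 1, 6, 13, 13, 28]


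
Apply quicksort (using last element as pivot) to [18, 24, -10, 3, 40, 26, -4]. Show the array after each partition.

Partition 1: pivot=-4 at index 1 -> [-10, -4, 18, 3, 40, 26, 24]
Partition 2: pivot=24 at index 4 -> [-10, -4, 18, 3, 24, 26, 40]
Partition 3: pivot=3 at index 2 -> [-10, -4, 3, 18, 24, 26, 40]
Partition 4: pivot=40 at index 6 -> [-10, -4, 3, 18, 24, 26, 40]


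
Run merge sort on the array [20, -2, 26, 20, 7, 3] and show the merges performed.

Divide and conquer:
  Merge [-2] + [26] -> [-2, 26]
  Merge [20] + [-2, 26] -> [-2, 20, 26]
  Merge [7] + [3] -> [3, 7]
  Merge [20] + [3, 7] -> [3, 7, 20]
  Merge [-2, 20, 26] + [3, 7, 20] -> [-2, 3, 7, 20, 20, 26]


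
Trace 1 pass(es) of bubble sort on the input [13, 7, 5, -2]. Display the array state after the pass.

After pass 1: [7, 5, -2, 13] (3 swaps)
Total swaps: 3


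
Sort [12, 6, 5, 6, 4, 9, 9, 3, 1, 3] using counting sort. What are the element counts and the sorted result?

Count array: [0, 1, 0, 2, 1, 1, 2, 0, 0, 2, 0, 0, 1]
(count[i] = number of elements equal to i)
Cumulative count: [0, 1, 1, 3, 4, 5, 7, 7, 7, 9, 9, 9, 10]
Sorted: [1, 3, 3, 4, 5, 6, 6, 9, 9, 12]


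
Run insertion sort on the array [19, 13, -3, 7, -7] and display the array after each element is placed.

First element 19 is already 'sorted'
Insert 13: shifted 1 elements -> [13, 19, -3, 7, -7]
Insert -3: shifted 2 elements -> [-3, 13, 19, 7, -7]
Insert 7: shifted 2 elements -> [-3, 7, 13, 19, -7]
Insert -7: shifted 4 elements -> [-7, -3, 7, 13, 19]


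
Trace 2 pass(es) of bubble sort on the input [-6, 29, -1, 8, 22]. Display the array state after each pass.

After pass 1: [-6, -1, 8, 22, 29] (3 swaps)
After pass 2: [-6, -1, 8, 22, 29] (0 swaps)
Total swaps: 3


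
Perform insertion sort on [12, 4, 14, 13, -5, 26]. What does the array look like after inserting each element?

First element 12 is already 'sorted'
Insert 4: shifted 1 elements -> [4, 12, 14, 13, -5, 26]
Insert 14: shifted 0 elements -> [4, 12, 14, 13, -5, 26]
Insert 13: shifted 1 elements -> [4, 12, 13, 14, -5, 26]
Insert -5: shifted 4 elements -> [-5, 4, 12, 13, 14, 26]
Insert 26: shifted 0 elements -> [-5, 4, 12, 13, 14, 26]


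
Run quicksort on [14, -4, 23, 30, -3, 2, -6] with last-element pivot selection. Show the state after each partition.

Partition 1: pivot=-6 at index 0 -> [-6, -4, 23, 30, -3, 2, 14]
Partition 2: pivot=14 at index 4 -> [-6, -4, -3, 2, 14, 30, 23]
Partition 3: pivot=2 at index 3 -> [-6, -4, -3, 2, 14, 30, 23]
Partition 4: pivot=-3 at index 2 -> [-6, -4, -3, 2, 14, 30, 23]
Partition 5: pivot=23 at index 5 -> [-6, -4, -3, 2, 14, 23, 30]


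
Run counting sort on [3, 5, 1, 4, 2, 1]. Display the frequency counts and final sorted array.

Count array: [0, 2, 1, 1, 1, 1]
(count[i] = number of elements equal to i)
Cumulative count: [0, 2, 3, 4, 5, 6]
Sorted: [1, 1, 2, 3, 4, 5]


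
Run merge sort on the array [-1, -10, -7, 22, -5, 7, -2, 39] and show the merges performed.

Divide and conquer:
  Merge [-1] + [-10] -> [-10, -1]
  Merge [-7] + [22] -> [-7, 22]
  Merge [-10, -1] + [-7, 22] -> [-10, -7, -1, 22]
  Merge [-5] + [7] -> [-5, 7]
  Merge [-2] + [39] -> [-2, 39]
  Merge [-5, 7] + [-2, 39] -> [-5, -2, 7, 39]
  Merge [-10, -7, -1, 22] + [-5, -2, 7, 39] -> [-10, -7, -5, -2, -1, 7, 22, 39]


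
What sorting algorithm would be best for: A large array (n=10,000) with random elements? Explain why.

Best choice: Quicksort or Mergesort
Reason: Both have O(n log n) average case; quicksort has lower constant factors


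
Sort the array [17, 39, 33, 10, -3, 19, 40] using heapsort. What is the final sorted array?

Build heap: [40, 39, 33, 10, -3, 19, 17]
Extract 40: [39, 17, 33, 10, -3, 19, 40]
Extract 39: [33, 17, 19, 10, -3, 39, 40]
Extract 33: [19, 17, -3, 10, 33, 39, 40]
Extract 19: [17, 10, -3, 19, 33, 39, 40]
Extract 17: [10, -3, 17, 19, 33, 39, 40]
Extract 10: [-3, 10, 17, 19, 33, 39, 40]


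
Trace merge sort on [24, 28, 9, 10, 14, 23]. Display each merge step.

Divide and conquer:
  Merge [28] + [9] -> [9, 28]
  Merge [24] + [9, 28] -> [9, 24, 28]
  Merge [14] + [23] -> [14, 23]
  Merge [10] + [14, 23] -> [10, 14, 23]
  Merge [9, 24, 28] + [10, 14, 23] -> [9, 10, 14, 23, 24, 28]


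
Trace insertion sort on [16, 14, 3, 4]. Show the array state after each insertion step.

First element 16 is already 'sorted'
Insert 14: shifted 1 elements -> [14, 16, 3, 4]
Insert 3: shifted 2 elements -> [3, 14, 16, 4]
Insert 4: shifted 2 elements -> [3, 4, 14, 16]


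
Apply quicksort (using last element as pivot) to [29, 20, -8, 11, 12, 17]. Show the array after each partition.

Partition 1: pivot=17 at index 3 -> [-8, 11, 12, 17, 29, 20]
Partition 2: pivot=12 at index 2 -> [-8, 11, 12, 17, 29, 20]
Partition 3: pivot=11 at index 1 -> [-8, 11, 12, 17, 29, 20]
Partition 4: pivot=20 at index 4 -> [-8, 11, 12, 17, 20, 29]


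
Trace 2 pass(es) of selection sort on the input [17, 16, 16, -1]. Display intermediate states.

Pass 1: Select minimum -1 at index 3, swap -> [-1, 16, 16, 17]
Pass 2: Select minimum 16 at index 1, swap -> [-1, 16, 16, 17]


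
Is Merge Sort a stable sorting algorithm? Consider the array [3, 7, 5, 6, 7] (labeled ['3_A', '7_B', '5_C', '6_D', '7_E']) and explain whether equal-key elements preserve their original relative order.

Trace Merge Sort on the labeled array (the key is the number; the letter only tracks identity):
  Merge [3_A] + [7_B] -> [3_A, 7_B]
  Merge [6_D] + [7_E] -> [6_D, 7_E]
  Merge [5_C] + [6_D, 7_E] -> [5_C, 6_D, 7_E]
  Merge [3_A, 7_B] + [5_C, 6_D, 7_E] -> [3_A, 5_C, 6_D, 7_B, 7_E]
Final order: [3_A, 5_C, 6_D, 7_B, 7_E]
Equal keys:
  value 7: originally 7_B, 7_E; after sorting 7_B, 7_E -> order preserved
All equal keys kept their original relative order. Merge Sort is stable: when the heads of the two halves are equal the merge takes from the left half first.
Answer: Stable


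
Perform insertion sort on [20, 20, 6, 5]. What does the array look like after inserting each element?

First element 20 is already 'sorted'
Insert 20: shifted 0 elements -> [20, 20, 6, 5]
Insert 6: shifted 2 elements -> [6, 20, 20, 5]
Insert 5: shifted 3 elements -> [5, 6, 20, 20]


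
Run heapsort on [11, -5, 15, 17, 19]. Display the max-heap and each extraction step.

Build heap: [19, 17, 15, 11, -5]
Extract 19: [17, 11, 15, -5, 19]
Extract 17: [15, 11, -5, 17, 19]
Extract 15: [11, -5, 15, 17, 19]
Extract 11: [-5, 11, 15, 17, 19]


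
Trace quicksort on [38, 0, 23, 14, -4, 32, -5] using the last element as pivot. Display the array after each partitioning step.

Partition 1: pivot=-5 at index 0 -> [-5, 0, 23, 14, -4, 32, 38]
Partition 2: pivot=38 at index 6 -> [-5, 0, 23, 14, -4, 32, 38]
Partition 3: pivot=32 at index 5 -> [-5, 0, 23, 14, -4, 32, 38]
Partition 4: pivot=-4 at index 1 -> [-5, -4, 23, 14, 0, 32, 38]
Partition 5: pivot=0 at index 2 -> [-5, -4, 0, 14, 23, 32, 38]
Partition 6: pivot=23 at index 4 -> [-5, -4, 0, 14, 23, 32, 38]


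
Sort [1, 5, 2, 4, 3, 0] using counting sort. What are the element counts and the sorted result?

Count array: [1, 1, 1, 1, 1, 1]
(count[i] = number of elements equal to i)
Cumulative count: [1, 2, 3, 4, 5, 6]
Sorted: [0, 1, 2, 3, 4, 5]


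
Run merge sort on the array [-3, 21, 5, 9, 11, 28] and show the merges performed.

Divide and conquer:
  Merge [21] + [5] -> [5, 21]
  Merge [-3] + [5, 21] -> [-3, 5, 21]
  Merge [11] + [28] -> [11, 28]
  Merge [9] + [11, 28] -> [9, 11, 28]
  Merge [-3, 5, 21] + [9, 11, 28] -> [-3, 5, 9, 11, 21, 28]


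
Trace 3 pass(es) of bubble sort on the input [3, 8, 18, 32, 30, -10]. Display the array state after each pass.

After pass 1: [3, 8, 18, 30, -10, 32] (2 swaps)
After pass 2: [3, 8, 18, -10, 30, 32] (1 swaps)
After pass 3: [3, 8, -10, 18, 30, 32] (1 swaps)
Total swaps: 4


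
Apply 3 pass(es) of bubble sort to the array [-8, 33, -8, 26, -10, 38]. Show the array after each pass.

After pass 1: [-8, -8, 26, -10, 33, 38] (3 swaps)
After pass 2: [-8, -8, -10, 26, 33, 38] (1 swaps)
After pass 3: [-8, -10, -8, 26, 33, 38] (1 swaps)
Total swaps: 5


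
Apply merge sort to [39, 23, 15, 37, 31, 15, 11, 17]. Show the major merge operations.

Divide and conquer:
  Merge [39] + [23] -> [23, 39]
  Merge [15] + [37] -> [15, 37]
  Merge [23, 39] + [15, 37] -> [15, 23, 37, 39]
  Merge [31] + [15] -> [15, 31]
  Merge [11] + [17] -> [11, 17]
  Merge [15, 31] + [11, 17] -> [11, 15, 17, 31]
  Merge [15, 23, 37, 39] + [11, 15, 17, 31] -> [11, 15, 15, 17, 23, 31, 37, 39]


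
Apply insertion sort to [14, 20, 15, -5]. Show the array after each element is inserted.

First element 14 is already 'sorted'
Insert 20: shifted 0 elements -> [14, 20, 15, -5]
Insert 15: shifted 1 elements -> [14, 15, 20, -5]
Insert -5: shifted 3 elements -> [-5, 14, 15, 20]


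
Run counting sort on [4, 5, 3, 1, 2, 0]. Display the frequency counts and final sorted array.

Count array: [1, 1, 1, 1, 1, 1]
(count[i] = number of elements equal to i)
Cumulative count: [1, 2, 3, 4, 5, 6]
Sorted: [0, 1, 2, 3, 4, 5]


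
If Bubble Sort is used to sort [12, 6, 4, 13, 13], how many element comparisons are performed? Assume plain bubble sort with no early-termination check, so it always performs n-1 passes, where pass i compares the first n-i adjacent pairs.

Pass 1: compare adjacent pairs (0,1)..(3,4) = 4 comparison(s), 2 swap(s) -> [6, 4, 12, 13, 13]
Pass 2: compare adjacent pairs (0,1)..(2,3) = 3 comparison(s), 1 swap(s) -> [4, 6, 12, 13, 13]
Pass 3: compare adjacent pairs (0,1)..(1,2) = 2 comparison(s), 0 swap(s) -> [4, 6, 12, 13, 13]
Pass 4: compare adjacent pairs (0,1)..(0,1) = 1 comparison(s), 0 swap(s) -> [4, 6, 12, 13, 13]
Total comparisons: 4 + 3 + 2 + 1 = 10


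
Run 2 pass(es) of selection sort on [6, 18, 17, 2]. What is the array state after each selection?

Pass 1: Select minimum 2 at index 3, swap -> [2, 18, 17, 6]
Pass 2: Select minimum 6 at index 3, swap -> [2, 6, 17, 18]


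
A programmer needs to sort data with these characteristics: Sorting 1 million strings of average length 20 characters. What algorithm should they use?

Best choice: MSD radix sort or Mergesort
Reason: MSD radix sort is a non-comparison sort that buckets the strings by successive character positions, running in time proportional to the total number of characters examined rather than O(n log n) string comparisons; mergesort is a stable O(n log n)-comparison alternative that works for arbitrary variable-length keys


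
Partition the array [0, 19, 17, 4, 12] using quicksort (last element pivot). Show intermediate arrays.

Partition 1: pivot=12 at index 2 -> [0, 4, 12, 19, 17]
Partition 2: pivot=4 at index 1 -> [0, 4, 12, 19, 17]
Partition 3: pivot=17 at index 3 -> [0, 4, 12, 17, 19]


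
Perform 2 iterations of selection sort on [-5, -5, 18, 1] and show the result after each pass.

Pass 1: Select minimum -5 at index 0, swap -> [-5, -5, 18, 1]
Pass 2: Select minimum -5 at index 1, swap -> [-5, -5, 18, 1]


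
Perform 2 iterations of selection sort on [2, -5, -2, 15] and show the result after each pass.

Pass 1: Select minimum -5 at index 1, swap -> [-5, 2, -2, 15]
Pass 2: Select minimum -2 at index 2, swap -> [-5, -2, 2, 15]


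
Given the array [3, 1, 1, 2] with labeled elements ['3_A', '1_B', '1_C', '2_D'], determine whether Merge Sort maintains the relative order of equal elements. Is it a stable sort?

Trace Merge Sort on the labeled array (the key is the number; the letter only tracks identity):
  Merge [3_A] + [1_B] -> [1_B, 3_A]
  Merge [1_C] + [2_D] -> [1_C, 2_D]
  Merge [1_B, 3_A] + [1_C, 2_D] -> [1_B, 1_C, 2_D, 3_A]
Final order: [1_B, 1_C, 2_D, 3_A]
Equal keys:
  value 1: originally 1_B, 1_C; after sorting 1_B, 1_C -> order preserved
All equal keys kept their original relative order. Merge Sort is stable: when the heads of the two halves are equal the merge takes from the left half first.
Answer: Stable


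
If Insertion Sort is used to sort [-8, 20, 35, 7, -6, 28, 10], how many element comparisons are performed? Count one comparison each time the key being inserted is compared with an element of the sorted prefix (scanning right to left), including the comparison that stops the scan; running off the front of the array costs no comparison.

Insert 20: -8 <= 20 (stop) = 1 comparison(s) -> [-8, 20, 35, 7, -6, 28, 10]
Insert 35: 20 <= 35 (stop) = 1 comparison(s) -> [-8, 20, 35, 7, -6, 28, 10]
Insert 7: 35 > 7 (shift), 20 > 7 (shift), -8 <= 7 (stop) = 3 comparison(s) -> [-8, 7, 20, 35, -6, 28, 10]
Insert -6: 35 > -6 (shift), 20 > -6 (shift), 7 > -6 (shift), -8 <= -6 (stop) = 4 comparison(s) -> [-8, -6, 7, 20, 35, 28, 10]
Insert 28: 35 > 28 (shift), 20 <= 28 (stop) = 2 comparison(s) -> [-8, -6, 7, 20, 28, 35, 10]
Insert 10: 35 > 10 (shift), 28 > 10 (shift), 20 > 10 (shift), 7 <= 10 (stop) = 4 comparison(s) -> [-8, -6, 7, 10, 20, 28, 35]
Total comparisons: 1 + 1 + 3 + 4 + 2 + 4 = 15


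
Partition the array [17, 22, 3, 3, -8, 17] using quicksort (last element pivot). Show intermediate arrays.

Partition 1: pivot=17 at index 4 -> [17, 3, 3, -8, 17, 22]
Partition 2: pivot=-8 at index 0 -> [-8, 3, 3, 17, 17, 22]
Partition 3: pivot=17 at index 3 -> [-8, 3, 3, 17, 17, 22]
Partition 4: pivot=3 at index 2 -> [-8, 3, 3, 17, 17, 22]


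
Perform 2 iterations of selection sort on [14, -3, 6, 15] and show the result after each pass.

Pass 1: Select minimum -3 at index 1, swap -> [-3, 14, 6, 15]
Pass 2: Select minimum 6 at index 2, swap -> [-3, 6, 14, 15]


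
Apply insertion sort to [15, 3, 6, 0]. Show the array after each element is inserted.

First element 15 is already 'sorted'
Insert 3: shifted 1 elements -> [3, 15, 6, 0]
Insert 6: shifted 1 elements -> [3, 6, 15, 0]
Insert 0: shifted 3 elements -> [0, 3, 6, 15]


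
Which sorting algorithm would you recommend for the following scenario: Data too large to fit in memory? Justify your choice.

Best choice: External merge sort
Reason: Minimizes disk I/O by sequential reads/writes


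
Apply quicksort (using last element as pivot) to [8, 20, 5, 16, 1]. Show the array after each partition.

Partition 1: pivot=1 at index 0 -> [1, 20, 5, 16, 8]
Partition 2: pivot=8 at index 2 -> [1, 5, 8, 16, 20]
Partition 3: pivot=20 at index 4 -> [1, 5, 8, 16, 20]


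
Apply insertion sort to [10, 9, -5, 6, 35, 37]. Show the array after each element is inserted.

First element 10 is already 'sorted'
Insert 9: shifted 1 elements -> [9, 10, -5, 6, 35, 37]
Insert -5: shifted 2 elements -> [-5, 9, 10, 6, 35, 37]
Insert 6: shifted 2 elements -> [-5, 6, 9, 10, 35, 37]
Insert 35: shifted 0 elements -> [-5, 6, 9, 10, 35, 37]
Insert 37: shifted 0 elements -> [-5, 6, 9, 10, 35, 37]


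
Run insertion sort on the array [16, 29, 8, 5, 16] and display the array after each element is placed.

First element 16 is already 'sorted'
Insert 29: shifted 0 elements -> [16, 29, 8, 5, 16]
Insert 8: shifted 2 elements -> [8, 16, 29, 5, 16]
Insert 5: shifted 3 elements -> [5, 8, 16, 29, 16]
Insert 16: shifted 1 elements -> [5, 8, 16, 16, 29]


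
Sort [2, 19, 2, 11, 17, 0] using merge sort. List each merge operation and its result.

Divide and conquer:
  Merge [19] + [2] -> [2, 19]
  Merge [2] + [2, 19] -> [2, 2, 19]
  Merge [17] + [0] -> [0, 17]
  Merge [11] + [0, 17] -> [0, 11, 17]
  Merge [2, 2, 19] + [0, 11, 17] -> [0, 2, 2, 11, 17, 19]


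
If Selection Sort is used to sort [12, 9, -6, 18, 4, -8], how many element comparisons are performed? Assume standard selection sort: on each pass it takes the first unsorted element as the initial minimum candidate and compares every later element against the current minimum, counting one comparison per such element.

Pass 1: scan indices 1..5 for the minimum = 5 comparison(s); min is -8, place at index 0 -> [-8, 9, -6, 18, 4, 12]
Pass 2: scan indices 2..5 for the minimum = 4 comparison(s); min is -6, place at index 1 -> [-8, -6, 9, 18, 4, 12]
Pass 3: scan indices 3..5 for the minimum = 3 comparison(s); min is 4, place at index 2 -> [-8, -6, 4, 18, 9, 12]
Pass 4: scan indices 4..5 for the minimum = 2 comparison(s); min is 9, place at index 3 -> [-8, -6, 4, 9, 18, 12]
Pass 5: scan indices 5..5 for the minimum = 1 comparison(s); min is 12, place at index 4 -> [-8, -6, 4, 9, 12, 18]
Selection sort always scans the whole unsorted suffix, so the count is (n-1) + (n-2) + ... + 1 = n(n-1)/2 = 6*5/2 = 15 regardless of the input order.
Total comparisons: 5 + 4 + 3 + 2 + 1 = 15


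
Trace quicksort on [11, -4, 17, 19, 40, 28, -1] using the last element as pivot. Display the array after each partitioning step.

Partition 1: pivot=-1 at index 1 -> [-4, -1, 17, 19, 40, 28, 11]
Partition 2: pivot=11 at index 2 -> [-4, -1, 11, 19, 40, 28, 17]
Partition 3: pivot=17 at index 3 -> [-4, -1, 11, 17, 40, 28, 19]
Partition 4: pivot=19 at index 4 -> [-4, -1, 11, 17, 19, 28, 40]
Partition 5: pivot=40 at index 6 -> [-4, -1, 11, 17, 19, 28, 40]


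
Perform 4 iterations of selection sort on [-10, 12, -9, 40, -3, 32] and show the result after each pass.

Pass 1: Select minimum -10 at index 0, swap -> [-10, 12, -9, 40, -3, 32]
Pass 2: Select minimum -9 at index 2, swap -> [-10, -9, 12, 40, -3, 32]
Pass 3: Select minimum -3 at index 4, swap -> [-10, -9, -3, 40, 12, 32]
Pass 4: Select minimum 12 at index 4, swap -> [-10, -9, -3, 12, 40, 32]


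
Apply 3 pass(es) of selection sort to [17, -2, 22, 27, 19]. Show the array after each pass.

Pass 1: Select minimum -2 at index 1, swap -> [-2, 17, 22, 27, 19]
Pass 2: Select minimum 17 at index 1, swap -> [-2, 17, 22, 27, 19]
Pass 3: Select minimum 19 at index 4, swap -> [-2, 17, 19, 27, 22]


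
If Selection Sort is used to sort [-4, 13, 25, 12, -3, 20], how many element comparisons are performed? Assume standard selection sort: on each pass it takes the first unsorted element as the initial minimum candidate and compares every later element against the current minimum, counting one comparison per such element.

Pass 1: scan indices 1..5 for the minimum = 5 comparison(s); min is -4, place at index 0 -> [-4, 13, 25, 12, -3, 20]
Pass 2: scan indices 2..5 for the minimum = 4 comparison(s); min is -3, place at index 1 -> [-4, -3, 25, 12, 13, 20]
Pass 3: scan indices 3..5 for the minimum = 3 comparison(s); min is 12, place at index 2 -> [-4, -3, 12, 25, 13, 20]
Pass 4: scan indices 4..5 for the minimum = 2 comparison(s); min is 13, place at index 3 -> [-4, -3, 12, 13, 25, 20]
Pass 5: scan indices 5..5 for the minimum = 1 comparison(s); min is 20, place at index 4 -> [-4, -3, 12, 13, 20, 25]
Selection sort always scans the whole unsorted suffix, so the count is (n-1) + (n-2) + ... + 1 = n(n-1)/2 = 6*5/2 = 15 regardless of the input order.
Total comparisons: 5 + 4 + 3 + 2 + 1 = 15


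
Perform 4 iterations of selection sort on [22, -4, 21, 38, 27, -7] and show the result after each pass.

Pass 1: Select minimum -7 at index 5, swap -> [-7, -4, 21, 38, 27, 22]
Pass 2: Select minimum -4 at index 1, swap -> [-7, -4, 21, 38, 27, 22]
Pass 3: Select minimum 21 at index 2, swap -> [-7, -4, 21, 38, 27, 22]
Pass 4: Select minimum 22 at index 5, swap -> [-7, -4, 21, 22, 27, 38]


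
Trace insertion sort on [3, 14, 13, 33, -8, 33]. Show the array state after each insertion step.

First element 3 is already 'sorted'
Insert 14: shifted 0 elements -> [3, 14, 13, 33, -8, 33]
Insert 13: shifted 1 elements -> [3, 13, 14, 33, -8, 33]
Insert 33: shifted 0 elements -> [3, 13, 14, 33, -8, 33]
Insert -8: shifted 4 elements -> [-8, 3, 13, 14, 33, 33]
Insert 33: shifted 0 elements -> [-8, 3, 13, 14, 33, 33]


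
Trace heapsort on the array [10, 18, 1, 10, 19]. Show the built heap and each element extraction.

Build heap: [19, 18, 1, 10, 10]
Extract 19: [18, 10, 1, 10, 19]
Extract 18: [10, 10, 1, 18, 19]
Extract 10: [10, 1, 10, 18, 19]
Extract 10: [1, 10, 10, 18, 19]


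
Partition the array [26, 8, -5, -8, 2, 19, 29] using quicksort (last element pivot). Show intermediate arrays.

Partition 1: pivot=29 at index 6 -> [26, 8, -5, -8, 2, 19, 29]
Partition 2: pivot=19 at index 4 -> [8, -5, -8, 2, 19, 26, 29]
Partition 3: pivot=2 at index 2 -> [-5, -8, 2, 8, 19, 26, 29]
Partition 4: pivot=-8 at index 0 -> [-8, -5, 2, 8, 19, 26, 29]


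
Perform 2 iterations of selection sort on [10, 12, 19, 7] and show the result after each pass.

Pass 1: Select minimum 7 at index 3, swap -> [7, 12, 19, 10]
Pass 2: Select minimum 10 at index 3, swap -> [7, 10, 19, 12]


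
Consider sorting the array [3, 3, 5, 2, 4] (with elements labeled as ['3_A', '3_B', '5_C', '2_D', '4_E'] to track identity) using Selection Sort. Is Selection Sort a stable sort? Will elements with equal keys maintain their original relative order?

Trace Selection Sort on the labeled array (the key is the number; the letter only tracks identity):
  Pass 1: minimum of unsorted part is 2_D at index 3; swap it with 3_A at index 0 -> [2_D, 3_B, 5_C, 3_A, 4_E]
  Pass 2: minimum 3_B is already at index 1; no swap -> [2_D, 3_B, 5_C, 3_A, 4_E]
  Pass 3: minimum of unsorted part is 3_A at index 3; swap it with 5_C at index 2 -> [2_D, 3_B, 3_A, 5_C, 4_E]
  Pass 4: minimum of unsorted part is 4_E at index 4; swap it with 5_C at index 3 -> [2_D, 3_B, 3_A, 4_E, 5_C]
Final order: [2_D, 3_B, 3_A, 4_E, 5_C]
Equal keys:
  value 3: originally 3_A, 3_B; after sorting 3_B, 3_A -> order changed
Equal keys were reordered, so Selection Sort is not stable: the long-range swap that moves the minimum into place can carry an element past an equal key. (One such input is enough; an unstable sort may happen to preserve order on other inputs, but it gives no guarantee.)
Answer: Not stable


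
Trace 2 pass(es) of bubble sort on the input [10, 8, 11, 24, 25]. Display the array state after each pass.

After pass 1: [8, 10, 11, 24, 25] (1 swaps)
After pass 2: [8, 10, 11, 24, 25] (0 swaps)
Total swaps: 1


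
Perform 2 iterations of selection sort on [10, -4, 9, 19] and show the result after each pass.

Pass 1: Select minimum -4 at index 1, swap -> [-4, 10, 9, 19]
Pass 2: Select minimum 9 at index 2, swap -> [-4, 9, 10, 19]


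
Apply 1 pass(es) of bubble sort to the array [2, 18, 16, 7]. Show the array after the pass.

After pass 1: [2, 16, 7, 18] (2 swaps)
Total swaps: 2


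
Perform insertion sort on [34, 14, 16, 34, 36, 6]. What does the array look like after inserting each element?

First element 34 is already 'sorted'
Insert 14: shifted 1 elements -> [14, 34, 16, 34, 36, 6]
Insert 16: shifted 1 elements -> [14, 16, 34, 34, 36, 6]
Insert 34: shifted 0 elements -> [14, 16, 34, 34, 36, 6]
Insert 36: shifted 0 elements -> [14, 16, 34, 34, 36, 6]
Insert 6: shifted 5 elements -> [6, 14, 16, 34, 34, 36]


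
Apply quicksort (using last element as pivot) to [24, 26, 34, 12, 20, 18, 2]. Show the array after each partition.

Partition 1: pivot=2 at index 0 -> [2, 26, 34, 12, 20, 18, 24]
Partition 2: pivot=24 at index 4 -> [2, 12, 20, 18, 24, 26, 34]
Partition 3: pivot=18 at index 2 -> [2, 12, 18, 20, 24, 26, 34]
Partition 4: pivot=34 at index 6 -> [2, 12, 18, 20, 24, 26, 34]


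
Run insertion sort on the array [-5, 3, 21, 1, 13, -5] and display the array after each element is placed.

First element -5 is already 'sorted'
Insert 3: shifted 0 elements -> [-5, 3, 21, 1, 13, -5]
Insert 21: shifted 0 elements -> [-5, 3, 21, 1, 13, -5]
Insert 1: shifted 2 elements -> [-5, 1, 3, 21, 13, -5]
Insert 13: shifted 1 elements -> [-5, 1, 3, 13, 21, -5]
Insert -5: shifted 4 elements -> [-5, -5, 1, 3, 13, 21]


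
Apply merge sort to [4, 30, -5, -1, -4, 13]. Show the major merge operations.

Divide and conquer:
  Merge [30] + [-5] -> [-5, 30]
  Merge [4] + [-5, 30] -> [-5, 4, 30]
  Merge [-4] + [13] -> [-4, 13]
  Merge [-1] + [-4, 13] -> [-4, -1, 13]
  Merge [-5, 4, 30] + [-4, -1, 13] -> [-5, -4, -1, 4, 13, 30]


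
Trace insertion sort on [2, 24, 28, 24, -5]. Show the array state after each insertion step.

First element 2 is already 'sorted'
Insert 24: shifted 0 elements -> [2, 24, 28, 24, -5]
Insert 28: shifted 0 elements -> [2, 24, 28, 24, -5]
Insert 24: shifted 1 elements -> [2, 24, 24, 28, -5]
Insert -5: shifted 4 elements -> [-5, 2, 24, 24, 28]


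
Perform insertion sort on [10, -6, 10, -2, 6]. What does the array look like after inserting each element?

First element 10 is already 'sorted'
Insert -6: shifted 1 elements -> [-6, 10, 10, -2, 6]
Insert 10: shifted 0 elements -> [-6, 10, 10, -2, 6]
Insert -2: shifted 2 elements -> [-6, -2, 10, 10, 6]
Insert 6: shifted 2 elements -> [-6, -2, 6, 10, 10]


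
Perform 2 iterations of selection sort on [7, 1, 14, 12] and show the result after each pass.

Pass 1: Select minimum 1 at index 1, swap -> [1, 7, 14, 12]
Pass 2: Select minimum 7 at index 1, swap -> [1, 7, 14, 12]


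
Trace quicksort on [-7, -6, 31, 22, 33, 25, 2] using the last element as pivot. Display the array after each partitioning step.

Partition 1: pivot=2 at index 2 -> [-7, -6, 2, 22, 33, 25, 31]
Partition 2: pivot=-6 at index 1 -> [-7, -6, 2, 22, 33, 25, 31]
Partition 3: pivot=31 at index 5 -> [-7, -6, 2, 22, 25, 31, 33]
Partition 4: pivot=25 at index 4 -> [-7, -6, 2, 22, 25, 31, 33]


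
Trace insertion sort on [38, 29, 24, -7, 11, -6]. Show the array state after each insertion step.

First element 38 is already 'sorted'
Insert 29: shifted 1 elements -> [29, 38, 24, -7, 11, -6]
Insert 24: shifted 2 elements -> [24, 29, 38, -7, 11, -6]
Insert -7: shifted 3 elements -> [-7, 24, 29, 38, 11, -6]
Insert 11: shifted 3 elements -> [-7, 11, 24, 29, 38, -6]
Insert -6: shifted 4 elements -> [-7, -6, 11, 24, 29, 38]


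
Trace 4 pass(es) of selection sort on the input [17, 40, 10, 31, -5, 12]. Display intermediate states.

Pass 1: Select minimum -5 at index 4, swap -> [-5, 40, 10, 31, 17, 12]
Pass 2: Select minimum 10 at index 2, swap -> [-5, 10, 40, 31, 17, 12]
Pass 3: Select minimum 12 at index 5, swap -> [-5, 10, 12, 31, 17, 40]
Pass 4: Select minimum 17 at index 4, swap -> [-5, 10, 12, 17, 31, 40]


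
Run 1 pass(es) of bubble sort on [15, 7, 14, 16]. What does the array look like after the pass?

After pass 1: [7, 14, 15, 16] (2 swaps)
Total swaps: 2


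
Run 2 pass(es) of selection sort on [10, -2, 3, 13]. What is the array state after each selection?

Pass 1: Select minimum -2 at index 1, swap -> [-2, 10, 3, 13]
Pass 2: Select minimum 3 at index 2, swap -> [-2, 3, 10, 13]


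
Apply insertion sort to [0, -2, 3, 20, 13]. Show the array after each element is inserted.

First element 0 is already 'sorted'
Insert -2: shifted 1 elements -> [-2, 0, 3, 20, 13]
Insert 3: shifted 0 elements -> [-2, 0, 3, 20, 13]
Insert 20: shifted 0 elements -> [-2, 0, 3, 20, 13]
Insert 13: shifted 1 elements -> [-2, 0, 3, 13, 20]


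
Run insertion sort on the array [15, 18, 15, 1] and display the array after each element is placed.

First element 15 is already 'sorted'
Insert 18: shifted 0 elements -> [15, 18, 15, 1]
Insert 15: shifted 1 elements -> [15, 15, 18, 1]
Insert 1: shifted 3 elements -> [1, 15, 15, 18]


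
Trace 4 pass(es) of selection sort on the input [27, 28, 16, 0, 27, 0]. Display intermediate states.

Pass 1: Select minimum 0 at index 3, swap -> [0, 28, 16, 27, 27, 0]
Pass 2: Select minimum 0 at index 5, swap -> [0, 0, 16, 27, 27, 28]
Pass 3: Select minimum 16 at index 2, swap -> [0, 0, 16, 27, 27, 28]
Pass 4: Select minimum 27 at index 3, swap -> [0, 0, 16, 27, 27, 28]


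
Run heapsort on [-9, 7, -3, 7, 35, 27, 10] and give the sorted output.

Build heap: [35, 7, 27, -9, 7, -3, 10]
Extract 35: [27, 7, 10, -9, 7, -3, 35]
Extract 27: [10, 7, -3, -9, 7, 27, 35]
Extract 10: [7, 7, -3, -9, 10, 27, 35]
Extract 7: [7, -9, -3, 7, 10, 27, 35]
Extract 7: [-3, -9, 7, 7, 10, 27, 35]
Extract -3: [-9, -3, 7, 7, 10, 27, 35]


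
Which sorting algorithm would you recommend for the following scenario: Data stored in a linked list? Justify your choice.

Best choice: Merge sort
Reason: Merge sort doesn't require random access; can be done in O(1) extra space for linked lists


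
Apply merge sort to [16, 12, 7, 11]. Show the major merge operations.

Divide and conquer:
  Merge [16] + [12] -> [12, 16]
  Merge [7] + [11] -> [7, 11]
  Merge [12, 16] + [7, 11] -> [7, 11, 12, 16]


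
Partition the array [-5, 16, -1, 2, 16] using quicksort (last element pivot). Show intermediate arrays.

Partition 1: pivot=16 at index 4 -> [-5, 16, -1, 2, 16]
Partition 2: pivot=2 at index 2 -> [-5, -1, 2, 16, 16]
Partition 3: pivot=-1 at index 1 -> [-5, -1, 2, 16, 16]


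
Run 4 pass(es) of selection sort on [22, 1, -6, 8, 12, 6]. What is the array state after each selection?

Pass 1: Select minimum -6 at index 2, swap -> [-6, 1, 22, 8, 12, 6]
Pass 2: Select minimum 1 at index 1, swap -> [-6, 1, 22, 8, 12, 6]
Pass 3: Select minimum 6 at index 5, swap -> [-6, 1, 6, 8, 12, 22]
Pass 4: Select minimum 8 at index 3, swap -> [-6, 1, 6, 8, 12, 22]
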